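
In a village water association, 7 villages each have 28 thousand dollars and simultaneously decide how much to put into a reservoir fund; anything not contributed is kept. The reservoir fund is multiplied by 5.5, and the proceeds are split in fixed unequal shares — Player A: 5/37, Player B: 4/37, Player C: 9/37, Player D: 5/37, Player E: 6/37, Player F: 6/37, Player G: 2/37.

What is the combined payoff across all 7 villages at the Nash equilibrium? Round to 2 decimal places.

Each unit j contributes comes back to j as 5.5 × (j's share), so j prefers to contribute only if that share exceeds 1/5.5 = 0.1818; otherwise keeping the unit dominates.
Player C alone (share 9/37) is above the threshold, contributing 28; the remaining 6 contribute 0. Total contributed: 28.
The reservoir fund pays out 5.5 × 28 = 154.00 in total (split across the unequal shares, but the aggregate is all that matters for the group sum).
The 6 free-riders keep 28 each, adding 168. Group total = 168 + 154.00 = 322.00.

322.00 thousand dollars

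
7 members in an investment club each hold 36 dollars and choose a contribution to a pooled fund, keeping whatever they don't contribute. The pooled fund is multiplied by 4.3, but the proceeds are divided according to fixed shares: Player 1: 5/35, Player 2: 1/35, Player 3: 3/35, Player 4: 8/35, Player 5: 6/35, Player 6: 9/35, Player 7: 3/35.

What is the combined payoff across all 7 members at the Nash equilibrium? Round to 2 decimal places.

A player with share s gets back 4.3·s per unit contributed, so full contribution is dominant for anyone with s > 1/4.3 = 0.2326 and zero contribution is dominant for anyone below.
Only Player 6 (9/35) clears that bar, contributing 36; the remaining 6 contribute 0. Total contributed: 36.
The pooled fund pays out 4.3 × 36 = 154.80 in total (split across the unequal shares, but the aggregate is all that matters for the group sum).
The 6 free-riders keep 36 each, adding 216. Group total = 216 + 154.80 = 370.80.

370.80 dollars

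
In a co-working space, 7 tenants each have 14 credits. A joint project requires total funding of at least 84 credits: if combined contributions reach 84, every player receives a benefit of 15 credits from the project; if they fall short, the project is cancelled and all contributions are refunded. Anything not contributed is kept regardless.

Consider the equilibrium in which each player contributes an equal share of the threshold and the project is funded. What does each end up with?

Equal share of the threshold: 84/7 = 12.
At this profile no one gains by cutting their contribution: any cut drops the total below 84, the project is cancelled, contributions are refunded, and the deviator ends with 14, which is less than 14 − 12 + 15 = 17. Contributing more than 12 just wastes the excess. So contributing exactly 12 is a best response.
Each player's payoff: 14 − 12 + 15 = 17.

17 credits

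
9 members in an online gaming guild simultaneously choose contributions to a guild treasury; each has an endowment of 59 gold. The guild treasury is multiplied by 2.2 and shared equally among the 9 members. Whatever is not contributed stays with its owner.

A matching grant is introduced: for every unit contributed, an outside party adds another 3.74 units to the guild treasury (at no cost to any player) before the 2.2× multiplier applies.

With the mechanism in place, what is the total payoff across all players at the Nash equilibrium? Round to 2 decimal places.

With the mechanism, a contributed unit returns 2.2 × 4.74 / 9 = 1.1587 per unit of net cost to the contributor — now above 1 — so contributing fully is weakly dominant for every player.
At the Nash equilibrium everyone contributes 59. Group total payoff = 2.2 × 4.74 × 531 = 5537.27.

5537.27 gold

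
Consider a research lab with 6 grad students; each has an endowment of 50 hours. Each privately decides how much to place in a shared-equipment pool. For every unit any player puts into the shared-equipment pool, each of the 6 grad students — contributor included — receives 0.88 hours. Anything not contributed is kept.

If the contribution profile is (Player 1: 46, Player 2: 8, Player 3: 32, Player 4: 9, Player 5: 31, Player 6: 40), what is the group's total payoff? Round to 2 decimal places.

1010.48 hours

Total contributed: 46 + 8 + 32 + 9 + 31 + 40 = 166; total kept: 6 × 50 − 166 = 134.
The shared-equipment pool pays out 0.88 × 6 × 166 = 876.48 in aggregate.
Group total = 134 + 876.48 = 1010.48.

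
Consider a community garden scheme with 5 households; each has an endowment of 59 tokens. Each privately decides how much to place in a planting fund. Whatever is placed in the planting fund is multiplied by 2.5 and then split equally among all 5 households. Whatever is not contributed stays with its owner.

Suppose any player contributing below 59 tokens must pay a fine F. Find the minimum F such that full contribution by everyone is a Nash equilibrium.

Given the others contribute fully, the best deviation is to contribute 0 (any partial contribution still incurs the fine and gives up units whose private return 0.5000 is below 1).
Deviating from 59 to 0 saves 59 tokens but forfeits the deviator's share of the drop in the planting fund: 2.5/5 × 59 = 29.50.
So the deviation gain is 59 − 29.50 = 29.50, and the fine must be at least 29.50 tokens to wipe it out.

29.50 tokens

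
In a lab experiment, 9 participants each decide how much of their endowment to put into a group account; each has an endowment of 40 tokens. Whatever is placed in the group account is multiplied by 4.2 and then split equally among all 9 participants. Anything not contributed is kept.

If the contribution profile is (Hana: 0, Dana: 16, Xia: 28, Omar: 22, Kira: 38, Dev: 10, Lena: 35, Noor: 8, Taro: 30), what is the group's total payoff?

958.40 tokens

Total contributed: 0 + 16 + 28 + 22 + 38 + 10 + 35 + 8 + 30 = 187; total kept: 9 × 40 − 187 = 173.
The group account pays out 4.2 × 187 = 785.40 in aggregate.
Group total = 173 + 785.40 = 958.40.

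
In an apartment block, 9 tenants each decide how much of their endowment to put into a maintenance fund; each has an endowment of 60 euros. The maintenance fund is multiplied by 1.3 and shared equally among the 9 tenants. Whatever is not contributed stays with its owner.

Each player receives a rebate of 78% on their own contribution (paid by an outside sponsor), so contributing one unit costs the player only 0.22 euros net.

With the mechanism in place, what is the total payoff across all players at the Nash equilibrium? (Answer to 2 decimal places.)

540.00 euros

With the mechanism, a contributed unit returns (1.3/9) / 0.22 = 0.6566 per unit of net cost — still below 1 — so contributing 0 remains dominant for every player.
At the Nash equilibrium no one contributes; group total payoff = 9 × 60 = 540.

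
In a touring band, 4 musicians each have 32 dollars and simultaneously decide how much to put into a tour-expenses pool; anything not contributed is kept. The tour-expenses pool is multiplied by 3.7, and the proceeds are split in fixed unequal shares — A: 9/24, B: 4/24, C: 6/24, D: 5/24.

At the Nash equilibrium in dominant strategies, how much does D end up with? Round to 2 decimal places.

Each unit j contributes comes back to j as 3.7 × (j's share), so j prefers to contribute only if that share exceeds 1/3.7 = 0.2703; otherwise keeping the unit dominates.
A alone (share 9/24) is above the threshold, contributing 32; the remaining 3 contribute 0. Total contributed: 32.
D keeps 32 and receives 3.7 × 32 × 5/24 = 24.67 from the tour-expenses pool, for a payoff of 56.67.

56.67 dollars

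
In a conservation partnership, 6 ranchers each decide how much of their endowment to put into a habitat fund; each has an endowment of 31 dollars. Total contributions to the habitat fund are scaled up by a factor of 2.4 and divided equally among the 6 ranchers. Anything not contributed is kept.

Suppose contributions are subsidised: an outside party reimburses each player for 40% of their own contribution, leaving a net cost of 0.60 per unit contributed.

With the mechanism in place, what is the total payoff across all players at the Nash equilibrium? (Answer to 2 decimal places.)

186.00 dollars

The effective private return is (2.4/6) / 0.60 = 0.6667, which is still under 1, so the mechanism doesn't change anyone's dominant strategy: zero contribution.
At the Nash equilibrium no one contributes; group total payoff = 6 × 31 = 186.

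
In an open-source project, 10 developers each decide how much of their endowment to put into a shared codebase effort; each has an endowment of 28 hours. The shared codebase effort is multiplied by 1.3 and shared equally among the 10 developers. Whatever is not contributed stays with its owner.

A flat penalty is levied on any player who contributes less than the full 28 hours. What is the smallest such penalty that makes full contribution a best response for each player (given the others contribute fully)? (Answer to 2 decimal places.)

Given the others contribute fully, the best deviation is to contribute 0 (any partial contribution still incurs the fine and gives up units whose private return 0.1300 is below 1).
Deviating from 28 to 0 saves 28 hours but forfeits the deviator's share of the drop in the shared codebase effort: 1.3/10 × 28 = 3.64.
So the deviation gain is 28 − 3.64 = 24.36, and the fine must be at least 24.36 hours to wipe it out.

24.36 hours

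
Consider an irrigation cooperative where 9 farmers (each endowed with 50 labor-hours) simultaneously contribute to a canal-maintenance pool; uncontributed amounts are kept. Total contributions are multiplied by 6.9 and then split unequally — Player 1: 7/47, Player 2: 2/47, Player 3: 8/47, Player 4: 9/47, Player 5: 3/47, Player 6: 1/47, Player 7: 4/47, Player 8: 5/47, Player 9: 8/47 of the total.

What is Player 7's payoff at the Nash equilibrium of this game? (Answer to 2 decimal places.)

Player j's private return per contributed unit is 6.9 × (j's share). Contributing is weakly dominant for j when that share is at least 1/6.9 = 0.1449, and contributing 0 is dominant otherwise.
The shares above 0.1449 belong to Player 1, Player 3, Player 4 and Player 9, contributing 50 each; the remaining 5 contribute 0. Total contributed: 200.
Player 7 keeps 50 and receives 6.9 × 200 × 4/47 = 117.45 from the canal-maintenance pool, for a payoff of 167.45.

167.45 labor-hours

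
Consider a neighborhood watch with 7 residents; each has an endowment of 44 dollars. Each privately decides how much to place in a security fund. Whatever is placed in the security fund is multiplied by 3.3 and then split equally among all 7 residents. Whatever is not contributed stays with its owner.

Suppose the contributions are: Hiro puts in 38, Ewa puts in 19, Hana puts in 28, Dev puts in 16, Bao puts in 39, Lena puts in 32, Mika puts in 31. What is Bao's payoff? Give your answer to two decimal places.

Total contributed: 38 + 19 + 28 + 16 + 39 + 32 + 31 = 203.
Each receives 3.3 × 203 / 7 = 95.70 from the security fund.
Bao keeps 44 − 39 = 5, so Bao's payoff is 5 + 95.70 = 100.70.

100.70 dollars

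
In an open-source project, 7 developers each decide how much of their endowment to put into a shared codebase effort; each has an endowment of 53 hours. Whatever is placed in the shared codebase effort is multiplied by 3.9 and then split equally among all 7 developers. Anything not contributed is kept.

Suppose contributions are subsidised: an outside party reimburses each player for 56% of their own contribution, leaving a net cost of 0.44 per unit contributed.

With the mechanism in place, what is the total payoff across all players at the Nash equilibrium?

1654.66 hours

The effective private return per unit is now (3.9/7) / 0.44 = 1.2662 > 1, so every player's dominant strategy flips to full contribution.
So the Nash equilibrium is full contribution by all 7; the group earns 7 × (53 × 0.56 + 3.9 × 53) = 1654.66.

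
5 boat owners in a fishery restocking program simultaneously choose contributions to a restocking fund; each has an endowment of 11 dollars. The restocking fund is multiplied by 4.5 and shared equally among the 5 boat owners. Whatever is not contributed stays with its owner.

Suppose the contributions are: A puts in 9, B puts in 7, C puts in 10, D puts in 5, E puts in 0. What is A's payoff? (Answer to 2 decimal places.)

Total contributed: 9 + 7 + 10 + 5 + 0 = 31.
Each receives 4.5 × 31 / 5 = 27.90 from the restocking fund.
A keeps 11 − 9 = 2, so A's payoff is 2 + 27.90 = 29.90.

29.90 dollars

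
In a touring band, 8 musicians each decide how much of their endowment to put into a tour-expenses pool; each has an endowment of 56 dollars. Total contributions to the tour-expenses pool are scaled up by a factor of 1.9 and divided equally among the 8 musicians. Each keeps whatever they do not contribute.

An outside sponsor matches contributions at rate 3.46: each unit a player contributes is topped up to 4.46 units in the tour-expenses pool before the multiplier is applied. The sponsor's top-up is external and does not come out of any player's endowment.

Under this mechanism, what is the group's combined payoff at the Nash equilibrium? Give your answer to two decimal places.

3796.35 dollars

The effective private return per unit is now 1.9 × 4.46 / 8 = 1.0593 > 1, so every player's dominant strategy flips to full contribution.
So the Nash equilibrium is full contribution by all 8; the group earns 1.9 × 4.46 × 448 = 3796.35.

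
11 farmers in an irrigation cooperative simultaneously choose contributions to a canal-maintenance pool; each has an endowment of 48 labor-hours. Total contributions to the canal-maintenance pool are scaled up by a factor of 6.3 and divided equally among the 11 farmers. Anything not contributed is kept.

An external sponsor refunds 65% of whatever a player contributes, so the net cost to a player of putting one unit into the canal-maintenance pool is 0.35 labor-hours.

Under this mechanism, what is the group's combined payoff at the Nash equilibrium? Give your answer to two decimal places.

Under the mechanism each unit contributed yields (6.3/11) / 0.35 = 1.6364 back to its contributor per unit of net cost, which exceeds 1, making full contribution the dominant choice for everyone.
At the Nash equilibrium everyone contributes 48. Group total payoff = 11 × (48 × 0.65 + 6.3 × 48) = 3669.60.

3669.60 labor-hours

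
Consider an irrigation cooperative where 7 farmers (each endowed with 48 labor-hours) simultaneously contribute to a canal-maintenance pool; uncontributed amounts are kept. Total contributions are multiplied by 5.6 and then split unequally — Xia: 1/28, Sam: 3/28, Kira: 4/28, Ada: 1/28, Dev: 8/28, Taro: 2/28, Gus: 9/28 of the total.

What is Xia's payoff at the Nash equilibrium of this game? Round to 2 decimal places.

Player j's private return per contributed unit is 5.6 × (j's share). Contributing is weakly dominant for j when that share is at least 1/5.6 = 0.1786, and contributing 0 is dominant otherwise.
Dev and Gus are above the threshold, contributing 48 each; the remaining 5 contribute 0. Total contributed: 96.
Xia keeps 48 and receives 5.6 × 96 × 1/28 = 19.20 from the canal-maintenance pool, for a payoff of 67.20.

67.20 labor-hours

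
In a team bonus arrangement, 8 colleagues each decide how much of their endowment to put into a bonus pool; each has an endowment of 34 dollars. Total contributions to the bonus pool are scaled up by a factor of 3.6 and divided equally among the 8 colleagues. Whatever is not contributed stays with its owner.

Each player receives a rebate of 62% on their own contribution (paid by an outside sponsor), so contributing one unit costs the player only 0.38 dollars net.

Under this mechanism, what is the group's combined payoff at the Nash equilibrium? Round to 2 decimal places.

1147.84 dollars

With the mechanism, a contributed unit returns (3.6/8) / 0.38 = 1.1842 per unit of net cost to the contributor — now above 1 — so contributing fully is weakly dominant for every player.
So the Nash equilibrium is full contribution by all 8; the group earns 8 × (34 × 0.62 + 3.6 × 34) = 1147.84.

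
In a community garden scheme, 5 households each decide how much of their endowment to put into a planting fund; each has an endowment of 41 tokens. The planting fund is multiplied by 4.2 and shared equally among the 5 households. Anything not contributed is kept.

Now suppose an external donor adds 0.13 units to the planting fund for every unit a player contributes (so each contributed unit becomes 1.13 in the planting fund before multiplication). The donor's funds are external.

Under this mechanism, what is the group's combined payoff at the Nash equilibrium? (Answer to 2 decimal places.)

With the mechanism, a contributed unit returns 4.2 × 1.13 / 5 = 0.9492 per unit of net cost — still below 1 — so contributing 0 remains dominant for every player.
At the Nash equilibrium no one contributes; group total payoff = 5 × 41 = 205.

205.00 tokens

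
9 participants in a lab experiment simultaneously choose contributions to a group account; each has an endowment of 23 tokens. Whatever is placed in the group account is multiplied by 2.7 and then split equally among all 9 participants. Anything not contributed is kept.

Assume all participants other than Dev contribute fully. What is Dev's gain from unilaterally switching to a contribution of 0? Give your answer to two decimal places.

16.10 tokens

Switching from a contribution of 23 to 0 lets Dev keep an extra 23 tokens, but lowers the group account by 23, which costs Dev their own share of that drop: 2.7/9 × 23 = 6.90.
Net gain = 23 − 6.90 = 16.10. The private return per contributed unit (0.3000) is below 1, so free-riding is indeed the best response regardless of what the others do.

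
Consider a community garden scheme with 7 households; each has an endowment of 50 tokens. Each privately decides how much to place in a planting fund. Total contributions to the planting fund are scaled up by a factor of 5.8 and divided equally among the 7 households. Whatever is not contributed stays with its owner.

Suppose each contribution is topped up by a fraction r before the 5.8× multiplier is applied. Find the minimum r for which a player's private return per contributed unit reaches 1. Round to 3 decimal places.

0.207

With matching at rate r, one contributed unit becomes (1 + r) in the planting fund and returns 5.8 × (1 + r) / 7 to the contributor.
Setting this equal to 1: 1 + r = 7/5.8 = 1.2069.
So the minimum matching rate is r = 1.2069 − 1 = 0.207.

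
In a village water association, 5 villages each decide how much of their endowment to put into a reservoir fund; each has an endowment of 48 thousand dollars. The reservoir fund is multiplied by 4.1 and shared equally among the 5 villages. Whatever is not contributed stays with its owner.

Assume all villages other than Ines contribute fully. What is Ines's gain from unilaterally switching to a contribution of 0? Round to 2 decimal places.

Switching from a contribution of 48 to 0 lets Ines keep an extra 48 thousand dollars, but lowers the reservoir fund by 48, which costs Ines their own share of that drop: 4.1/5 × 48 = 39.36.
Net gain = 48 − 39.36 = 8.64. The private return per contributed unit (0.8200) is below 1, so free-riding is indeed the best response regardless of what the others do.

8.64 thousand dollars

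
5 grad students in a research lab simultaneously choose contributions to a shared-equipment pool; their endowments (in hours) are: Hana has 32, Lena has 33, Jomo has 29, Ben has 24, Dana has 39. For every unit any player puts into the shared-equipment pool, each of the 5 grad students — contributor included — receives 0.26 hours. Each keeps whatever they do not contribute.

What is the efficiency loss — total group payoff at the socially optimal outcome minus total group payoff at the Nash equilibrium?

47.10 hours

The private return per contributed unit is 0.26 < 1 for everyone, so the Nash equilibrium is zero contribution and the group total is Σ E_j = 32 + 33 + 29 + 24 + 39 = 157.
Each contributed unit returns 1.300 to the group, so the social optimum is full contribution by everyone: group total = 1.300 × 157 = 204.10.
Efficiency loss = (1.300 − 1) × 157 = 47.10.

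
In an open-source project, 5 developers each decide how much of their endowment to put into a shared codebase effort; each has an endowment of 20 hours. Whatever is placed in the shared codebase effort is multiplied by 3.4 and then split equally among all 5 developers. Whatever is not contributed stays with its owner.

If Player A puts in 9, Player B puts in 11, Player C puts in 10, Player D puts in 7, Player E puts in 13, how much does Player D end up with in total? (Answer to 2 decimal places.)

Total contributed: 9 + 11 + 10 + 7 + 13 = 50.
Each receives 3.4 × 50 / 5 = 34.00 from the shared codebase effort.
Player D keeps 20 − 7 = 13, so Player D's payoff is 13 + 34.00 = 47.00.

47.00 hours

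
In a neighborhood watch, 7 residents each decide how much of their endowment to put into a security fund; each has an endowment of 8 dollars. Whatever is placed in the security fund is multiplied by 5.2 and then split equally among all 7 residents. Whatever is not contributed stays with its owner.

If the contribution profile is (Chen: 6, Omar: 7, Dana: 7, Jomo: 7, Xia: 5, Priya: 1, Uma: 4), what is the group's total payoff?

Total contributed: 6 + 7 + 7 + 7 + 5 + 1 + 4 = 37; total kept: 7 × 8 − 37 = 19.
The security fund pays out 5.2 × 37 = 192.40 in aggregate.
Group total = 19 + 192.40 = 211.40.

211.40 dollars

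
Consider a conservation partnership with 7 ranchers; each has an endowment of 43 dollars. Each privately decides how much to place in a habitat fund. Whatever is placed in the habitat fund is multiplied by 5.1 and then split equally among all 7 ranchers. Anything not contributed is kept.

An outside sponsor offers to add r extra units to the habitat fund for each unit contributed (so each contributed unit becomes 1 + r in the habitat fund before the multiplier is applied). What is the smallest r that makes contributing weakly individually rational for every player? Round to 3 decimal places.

0.373

With matching at rate r, one contributed unit becomes (1 + r) in the habitat fund and returns 5.1 × (1 + r) / 7 to the contributor.
Setting this equal to 1: 1 + r = 7/5.1 = 1.3725.
So the minimum matching rate is r = 1.3725 − 1 = 0.373.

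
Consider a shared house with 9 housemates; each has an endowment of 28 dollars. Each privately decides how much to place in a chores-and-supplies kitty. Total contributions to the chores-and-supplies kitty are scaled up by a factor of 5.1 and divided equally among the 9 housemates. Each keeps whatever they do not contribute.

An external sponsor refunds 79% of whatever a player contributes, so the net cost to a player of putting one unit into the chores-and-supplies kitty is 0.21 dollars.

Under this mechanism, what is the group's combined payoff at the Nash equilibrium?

Under the mechanism each unit contributed yields (5.1/9) / 0.21 = 2.6984 back to its contributor per unit of net cost, which exceeds 1, making full contribution the dominant choice for everyone.
At the Nash equilibrium everyone contributes 28. Group total payoff = 9 × (28 × 0.79 + 5.1 × 28) = 1484.28.

1484.28 dollars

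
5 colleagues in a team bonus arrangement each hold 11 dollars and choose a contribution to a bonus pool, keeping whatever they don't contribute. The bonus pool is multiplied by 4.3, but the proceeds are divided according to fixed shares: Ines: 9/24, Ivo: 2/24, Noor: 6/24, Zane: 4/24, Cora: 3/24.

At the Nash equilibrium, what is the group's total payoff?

Each unit j contributes comes back to j as 4.3 × (j's share), so j prefers to contribute only if that share exceeds 1/4.3 = 0.2326; otherwise keeping the unit dominates.
Ines and Noor are above the threshold, contributing 11 each; the remaining 3 contribute 0. Total contributed: 22.
The bonus pool pays out 4.3 × 22 = 94.60 in total (split across the unequal shares, but the aggregate is all that matters for the group sum).
The 3 free-riders keep 11 each, adding 33. Group total = 33 + 94.60 = 127.60.

127.60 dollars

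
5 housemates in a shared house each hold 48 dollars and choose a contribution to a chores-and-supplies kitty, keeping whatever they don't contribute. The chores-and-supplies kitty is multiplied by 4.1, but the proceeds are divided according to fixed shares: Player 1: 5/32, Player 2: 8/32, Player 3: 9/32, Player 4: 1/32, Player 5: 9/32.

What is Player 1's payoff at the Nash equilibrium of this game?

140.25 dollars

For player j, contributing a unit is worthwhile iff 4.1 × (j's share) ≥ 1, i.e. iff j's share is at least 0.2439.
The shares above 0.2439 belong to Player 2, Player 3 and Player 5, contributing 48 each; the remaining 2 contribute 0. Total contributed: 144.
Player 1 keeps 48 and receives 4.1 × 144 × 5/32 = 92.25 from the chores-and-supplies kitty, for a payoff of 140.25.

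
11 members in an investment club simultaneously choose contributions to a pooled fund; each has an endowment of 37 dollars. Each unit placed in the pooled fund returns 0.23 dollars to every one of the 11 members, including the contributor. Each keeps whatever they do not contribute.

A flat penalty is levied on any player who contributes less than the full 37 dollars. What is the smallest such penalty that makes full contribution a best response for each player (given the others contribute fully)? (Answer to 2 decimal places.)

Given the others contribute fully, the best deviation is to contribute 0 (any partial contribution still incurs the fine and gives up units whose private return 0.23 is below 1).
Deviating from 37 to 0 saves 37 dollars but forfeits the deviator's share of the drop in the pooled fund: 0.23 × 37 = 8.51.
So the deviation gain is 37 − 8.51 = 28.49, and the fine must be at least 28.49 dollars to wipe it out.

28.49 dollars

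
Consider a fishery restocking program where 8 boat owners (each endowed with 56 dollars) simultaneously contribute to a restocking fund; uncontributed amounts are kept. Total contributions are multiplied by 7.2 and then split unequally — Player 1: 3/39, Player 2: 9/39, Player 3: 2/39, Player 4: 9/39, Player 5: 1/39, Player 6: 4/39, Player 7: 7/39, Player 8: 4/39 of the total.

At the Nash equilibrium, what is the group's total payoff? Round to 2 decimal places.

A player with share s gets back 7.2·s per unit contributed, so full contribution is dominant for anyone with s > 1/7.2 = 0.1389 and zero contribution is dominant for anyone below.
Player 2, Player 4 and Player 7 are above the threshold, contributing 56 each; the remaining 5 contribute 0. Total contributed: 168.
The restocking fund pays out 7.2 × 168 = 1209.60 in total (split across the unequal shares, but the aggregate is all that matters for the group sum).
The 5 free-riders keep 56 each, adding 280. Group total = 280 + 1209.60 = 1489.60.

1489.60 dollars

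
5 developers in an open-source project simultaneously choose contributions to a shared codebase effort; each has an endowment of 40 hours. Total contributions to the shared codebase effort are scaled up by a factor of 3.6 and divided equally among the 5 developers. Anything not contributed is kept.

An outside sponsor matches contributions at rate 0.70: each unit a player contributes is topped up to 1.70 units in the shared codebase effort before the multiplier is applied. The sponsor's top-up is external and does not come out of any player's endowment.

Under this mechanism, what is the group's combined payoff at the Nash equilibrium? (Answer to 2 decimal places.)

The effective private return per unit is now 3.6 × 1.70 / 5 = 1.2240 > 1, so every player's dominant strategy flips to full contribution.
So the Nash equilibrium is full contribution by all 5; the group earns 3.6 × 1.70 × 200 = 1224.00.

1224.00 hours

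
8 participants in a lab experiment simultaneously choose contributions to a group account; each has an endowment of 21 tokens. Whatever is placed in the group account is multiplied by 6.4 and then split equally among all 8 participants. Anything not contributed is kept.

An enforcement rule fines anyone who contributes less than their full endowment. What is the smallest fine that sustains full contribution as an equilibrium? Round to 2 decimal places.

4.20 tokens

Given the others contribute fully, the best deviation is to contribute 0 (any partial contribution still incurs the fine and gives up units whose private return 0.8000 is below 1).
Deviating from 21 to 0 saves 21 tokens but forfeits the deviator's share of the drop in the group account: 6.4/8 × 21 = 16.80.
So the deviation gain is 21 − 16.80 = 4.20, and the fine must be at least 4.20 tokens to wipe it out.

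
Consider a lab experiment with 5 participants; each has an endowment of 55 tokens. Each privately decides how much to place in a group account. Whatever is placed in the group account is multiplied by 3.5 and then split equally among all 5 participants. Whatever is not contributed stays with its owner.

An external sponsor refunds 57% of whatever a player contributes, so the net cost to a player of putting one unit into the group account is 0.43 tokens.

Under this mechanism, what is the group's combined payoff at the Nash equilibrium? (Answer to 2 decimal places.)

The effective private return per unit is now (3.5/5) / 0.43 = 1.6279 > 1, so every player's dominant strategy flips to full contribution.
At the Nash equilibrium everyone contributes 55. Group total payoff = 5 × (55 × 0.57 + 3.5 × 55) = 1119.25.

1119.25 tokens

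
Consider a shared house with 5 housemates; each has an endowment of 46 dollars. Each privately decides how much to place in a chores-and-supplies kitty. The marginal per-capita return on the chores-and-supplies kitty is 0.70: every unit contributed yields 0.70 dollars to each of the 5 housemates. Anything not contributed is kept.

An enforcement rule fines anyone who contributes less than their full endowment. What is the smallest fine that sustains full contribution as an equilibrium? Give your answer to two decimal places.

Given the others contribute fully, the best deviation is to contribute 0 (any partial contribution still incurs the fine and gives up units whose private return 0.70 is below 1).
Deviating from 46 to 0 saves 46 dollars but forfeits the deviator's share of the drop in the chores-and-supplies kitty: 0.70 × 46 = 32.20.
So the deviation gain is 46 − 32.20 = 13.80, and the fine must be at least 13.80 dollars to wipe it out.

13.80 dollars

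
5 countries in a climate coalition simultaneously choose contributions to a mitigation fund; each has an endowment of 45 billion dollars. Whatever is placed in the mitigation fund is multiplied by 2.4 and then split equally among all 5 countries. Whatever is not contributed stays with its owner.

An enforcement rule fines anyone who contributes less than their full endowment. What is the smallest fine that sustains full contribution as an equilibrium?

23.40 billion dollars

Given the others contribute fully, the best deviation is to contribute 0 (any partial contribution still incurs the fine and gives up units whose private return 0.4800 is below 1).
Deviating from 45 to 0 saves 45 billion dollars but forfeits the deviator's share of the drop in the mitigation fund: 2.4/5 × 45 = 21.60.
So the deviation gain is 45 − 21.60 = 23.40, and the fine must be at least 23.40 billion dollars to wipe it out.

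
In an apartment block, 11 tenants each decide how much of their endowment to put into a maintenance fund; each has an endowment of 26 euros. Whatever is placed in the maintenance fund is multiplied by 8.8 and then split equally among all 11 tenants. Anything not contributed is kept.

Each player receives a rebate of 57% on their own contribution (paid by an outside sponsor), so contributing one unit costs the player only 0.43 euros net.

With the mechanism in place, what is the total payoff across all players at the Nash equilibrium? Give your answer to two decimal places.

With the mechanism, a contributed unit returns (8.8/11) / 0.43 = 1.8605 per unit of net cost to the contributor — now above 1 — so contributing fully is weakly dominant for every player.
So the Nash equilibrium is full contribution by all 11; the group earns 11 × (26 × 0.57 + 8.8 × 26) = 2679.82.

2679.82 euros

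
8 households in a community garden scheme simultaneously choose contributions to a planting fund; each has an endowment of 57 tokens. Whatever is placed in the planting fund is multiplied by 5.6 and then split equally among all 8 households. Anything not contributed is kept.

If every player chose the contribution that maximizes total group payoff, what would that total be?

Each contributed unit returns 5.600 to the group as a whole (0.7000 to each of 8 players), which exceeds 1, so the social optimum is full contribution: group total = 5.600 × 456 = 2553.60.

2553.60 tokens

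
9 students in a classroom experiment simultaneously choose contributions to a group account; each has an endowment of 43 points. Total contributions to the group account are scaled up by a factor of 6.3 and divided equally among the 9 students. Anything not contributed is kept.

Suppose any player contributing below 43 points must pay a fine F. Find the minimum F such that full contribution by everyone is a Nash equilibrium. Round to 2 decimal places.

Given the others contribute fully, the best deviation is to contribute 0 (any partial contribution still incurs the fine and gives up units whose private return 0.7000 is below 1).
Deviating from 43 to 0 saves 43 points but forfeits the deviator's share of the drop in the group account: 6.3/9 × 43 = 30.10.
So the deviation gain is 43 − 30.10 = 12.90, and the fine must be at least 12.90 points to wipe it out.

12.90 points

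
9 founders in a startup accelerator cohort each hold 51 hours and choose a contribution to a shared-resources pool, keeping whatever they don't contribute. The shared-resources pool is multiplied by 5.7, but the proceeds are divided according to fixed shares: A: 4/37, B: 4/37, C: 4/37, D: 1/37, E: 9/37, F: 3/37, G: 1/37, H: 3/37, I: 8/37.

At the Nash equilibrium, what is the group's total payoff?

For player j, contributing a unit is worthwhile iff 5.7 × (j's share) ≥ 1, i.e. iff j's share is at least 0.1754.
E and I are above the threshold, contributing 51 each; the remaining 7 contribute 0. Total contributed: 102.
The shared-resources pool pays out 5.7 × 102 = 581.40 in total (split across the unequal shares, but the aggregate is all that matters for the group sum).
The 7 free-riders keep 51 each, adding 357. Group total = 357 + 581.40 = 938.40.

938.40 hours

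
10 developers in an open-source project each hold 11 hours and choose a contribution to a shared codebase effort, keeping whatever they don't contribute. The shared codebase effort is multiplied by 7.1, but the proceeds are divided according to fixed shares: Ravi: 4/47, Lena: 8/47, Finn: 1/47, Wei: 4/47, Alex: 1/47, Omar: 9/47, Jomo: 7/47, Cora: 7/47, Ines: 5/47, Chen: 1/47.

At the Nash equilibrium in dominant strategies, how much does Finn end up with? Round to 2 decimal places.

Each unit j contributes comes back to j as 7.1 × (j's share), so j prefers to contribute only if that share exceeds 1/7.1 = 0.1408; otherwise keeping the unit dominates.
Lena, Omar, Jomo and Cora are above the threshold, contributing 11 each; the remaining 6 contribute 0. Total contributed: 44.
Finn keeps 11 and receives 7.1 × 44 × 1/47 = 6.65 from the shared codebase effort, for a payoff of 17.65.

17.65 hours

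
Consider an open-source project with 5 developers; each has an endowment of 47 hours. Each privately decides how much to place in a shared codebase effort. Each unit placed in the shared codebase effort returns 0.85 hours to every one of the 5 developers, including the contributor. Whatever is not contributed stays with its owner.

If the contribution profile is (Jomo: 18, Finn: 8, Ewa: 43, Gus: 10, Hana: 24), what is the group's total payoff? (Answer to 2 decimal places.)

569.75 hours

Total contributed: 18 + 8 + 43 + 10 + 24 = 103; total kept: 5 × 47 − 103 = 132.
The shared codebase effort pays out 0.85 × 5 × 103 = 437.75 in aggregate.
Group total = 132 + 437.75 = 569.75.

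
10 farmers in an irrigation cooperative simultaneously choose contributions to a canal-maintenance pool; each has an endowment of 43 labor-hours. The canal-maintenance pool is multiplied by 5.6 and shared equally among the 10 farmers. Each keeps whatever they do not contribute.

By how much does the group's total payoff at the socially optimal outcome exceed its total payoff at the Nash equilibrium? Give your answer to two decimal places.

1978.00 labor-hours

Each contributed unit returns 5.6/10 = 0.5600 to its contributor — below 1 — so contributing 0 is dominant for every player. At the Nash equilibrium everyone keeps their 43, and the group total is 10 × 43 = 430.
Each contributed unit returns 5.600 to the group as a whole (0.5600 to each of 10 players), which exceeds 1, so the social optimum is full contribution: group total = 5.600 × 430 = 2408.00.
Efficiency loss = 2408.00 − 430 = 1978.00.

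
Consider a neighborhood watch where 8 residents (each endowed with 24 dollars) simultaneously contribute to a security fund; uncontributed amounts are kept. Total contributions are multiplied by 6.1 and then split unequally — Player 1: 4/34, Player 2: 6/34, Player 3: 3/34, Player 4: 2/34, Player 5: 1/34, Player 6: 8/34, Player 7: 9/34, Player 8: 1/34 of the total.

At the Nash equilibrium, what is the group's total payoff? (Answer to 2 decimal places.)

For player j, contributing a unit is worthwhile iff 6.1 × (j's share) ≥ 1, i.e. iff j's share is at least 0.1639.
Player 2, Player 6 and Player 7 are above the threshold, contributing 24 each; the remaining 5 contribute 0. Total contributed: 72.
The security fund pays out 6.1 × 72 = 439.20 in total (split across the unequal shares, but the aggregate is all that matters for the group sum).
The 5 free-riders keep 24 each, adding 120. Group total = 120 + 439.20 = 559.20.

559.20 dollars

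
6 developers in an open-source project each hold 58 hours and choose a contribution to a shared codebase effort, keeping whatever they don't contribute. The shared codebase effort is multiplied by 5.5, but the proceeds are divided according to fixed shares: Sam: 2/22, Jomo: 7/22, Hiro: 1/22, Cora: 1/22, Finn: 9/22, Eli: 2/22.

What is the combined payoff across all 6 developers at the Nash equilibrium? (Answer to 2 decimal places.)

870.00 hours

Each unit j contributes comes back to j as 5.5 × (j's share), so j prefers to contribute only if that share exceeds 1/5.5 = 0.1818; otherwise keeping the unit dominates.
Jomo and Finn are above the threshold, contributing 58 each; the remaining 4 contribute 0. Total contributed: 116.
The shared codebase effort pays out 5.5 × 116 = 638.00 in total (split across the unequal shares, but the aggregate is all that matters for the group sum).
The 4 free-riders keep 58 each, adding 232. Group total = 232 + 638.00 = 870.00.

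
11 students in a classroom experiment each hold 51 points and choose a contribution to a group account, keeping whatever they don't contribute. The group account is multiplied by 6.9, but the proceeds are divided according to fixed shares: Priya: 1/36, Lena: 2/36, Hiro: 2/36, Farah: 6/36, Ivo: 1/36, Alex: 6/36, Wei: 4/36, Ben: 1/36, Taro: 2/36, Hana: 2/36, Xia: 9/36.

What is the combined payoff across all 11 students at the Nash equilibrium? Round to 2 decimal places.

For player j, contributing a unit is worthwhile iff 6.9 × (j's share) ≥ 1, i.e. iff j's share is at least 0.1449.
Farah, Alex and Xia are above the threshold, contributing 51 each; the remaining 8 contribute 0. Total contributed: 153.
The group account pays out 6.9 × 153 = 1055.70 in total (split across the unequal shares, but the aggregate is all that matters for the group sum).
The 8 free-riders keep 51 each, adding 408. Group total = 408 + 1055.70 = 1463.70.

1463.70 points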